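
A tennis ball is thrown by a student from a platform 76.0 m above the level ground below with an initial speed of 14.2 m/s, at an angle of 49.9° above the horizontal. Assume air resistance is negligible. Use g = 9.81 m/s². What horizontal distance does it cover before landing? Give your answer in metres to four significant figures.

47.53 m

Components: vₓ = 14.20 cos 49.9° = 9.147 m/s, v_y0 = 14.20 sin 49.9° = 10.86 m/s.
Vertical motion (up positive, ground at y = 0): 4.905 t² − (10.86) t − 76.0 = 0, so t = (10.86 + √(10.86² + 2·9.81·76.0)) / 9.81 = (10.86 + 40.11) / 9.81 = 5.196 s.
Horizontal distance: R = vₓ t = 9.147 × 5.196 = 47.53 m.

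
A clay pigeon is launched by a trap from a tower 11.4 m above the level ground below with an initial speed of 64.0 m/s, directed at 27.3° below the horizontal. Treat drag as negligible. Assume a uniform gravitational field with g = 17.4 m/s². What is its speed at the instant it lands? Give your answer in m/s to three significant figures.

vₓ = 64.00 cos 27.3° = 56.87 m/s; v_y0 = −29.35 m/s (downward).
Vertical motion (up positive, ground at y = 0): 8.700 t² − (−29.35) t − 11.4 = 0, so t = (−29.35 + √(29.35² + 2·17.4·11.4)) / 17.4 = (−29.35 + 35.47) / 17.4 = 0.3517 s.
Vertical velocity at impact: v_y = v_y0 − g t = −29.35 − 17.4 × 0.3517 = −35.47 m/s.
Speed: |v| = √(vₓ² + v_y²) = √(56.87² + 35.47²) = 67.03 m/s.

67.0 m/s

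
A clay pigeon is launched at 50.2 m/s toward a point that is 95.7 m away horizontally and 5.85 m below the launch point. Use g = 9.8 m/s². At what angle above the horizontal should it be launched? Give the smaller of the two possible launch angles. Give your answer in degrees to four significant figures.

Trajectory: y = x tanθ − g x² (1 + tan²θ)/(2v₀²). With x = 95.7, y = −5.85, v₀ = 50.2, g = 9.80:
17.81 tan²θ − 95.7 tanθ + (11.96) = 0.
tanθ = [95.7 ± √(95.7² − 4 × 17.81 × (11.96))] / (2 × 17.81) = (95.7 ± 91.14) / 35.62, giving tanθ = 0.1280 or 5.246.
θ = 7.294° or 79.21°; the smaller is 7.294°.

7.294°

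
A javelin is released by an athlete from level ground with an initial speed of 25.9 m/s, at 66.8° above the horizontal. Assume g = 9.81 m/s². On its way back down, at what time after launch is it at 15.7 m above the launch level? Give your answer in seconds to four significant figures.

Components: vₓ = 25.90 cos 66.8° = 10.20 m/s, v_y0 = 25.90 sin 66.8° = 23.81 m/s.
Set y = v_y0 t − ½ g t² = 15.7: 4.905 t² − 23.81 t + 15.7 = 0.
t = [23.81 ± √(23.81² − 2·9.81·15.7)] / 9.81 = (23.81 ± 16.08) / 9.81, so t = 0.7872 s or t = 4.066 s.
The descending-branch root is 4.066 s.

4.066 s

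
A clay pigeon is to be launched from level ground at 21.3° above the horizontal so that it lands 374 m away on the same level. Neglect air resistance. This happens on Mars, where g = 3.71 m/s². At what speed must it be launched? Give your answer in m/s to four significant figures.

45.28 m/s

On level ground R = v₀² sin 2θ / g ⇒ v₀ = √(gR / sin 2θ).
v₀ = √(3.71 × 374 / sin 42.60°) = √(1388 / 0.6769) = √2049.9 = 45.28 m/s.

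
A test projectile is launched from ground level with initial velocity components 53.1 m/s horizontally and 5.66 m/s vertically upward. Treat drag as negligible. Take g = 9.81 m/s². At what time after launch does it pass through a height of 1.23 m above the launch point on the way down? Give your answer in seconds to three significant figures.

0.864 s

Set y = v_y0 t − ½ g t² = 1.23: 4.905 t² − 5.660 t + 1.23 = 0.
t = [5.660 ± √(5.660² − 2·9.81·1.23)] / 9.81 = (5.660 ± 2.811) / 9.81, so t = 0.2904 s or t = 0.8635 s.
The descending-branch root is 0.8635 s.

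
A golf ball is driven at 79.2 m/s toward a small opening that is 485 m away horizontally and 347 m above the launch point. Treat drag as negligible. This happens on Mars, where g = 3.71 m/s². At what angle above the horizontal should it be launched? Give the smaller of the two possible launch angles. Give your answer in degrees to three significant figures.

45.1°

Trajectory: y = x tanθ − g x² (1 + tan²θ)/(2v₀²). With x = 485, y = 347, v₀ = 79.2, g = 3.71:
69.56 tan²θ − 485 tanθ + (416.6) = 0.
tanθ = [485 ± √(485² − 4 × 69.56 × (416.6))] / (2 × 69.56) = (485 ± 345.4) / 139.1, giving tanθ = 1.003 or 5.969.
θ = 45.09° or 80.49°; the smaller is 45.09°.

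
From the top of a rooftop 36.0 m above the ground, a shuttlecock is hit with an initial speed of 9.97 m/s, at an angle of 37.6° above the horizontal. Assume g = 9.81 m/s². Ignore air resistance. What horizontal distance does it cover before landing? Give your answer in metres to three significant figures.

26.9 m

vₓ = 9.970 cos 37.6° = 7.899 m/s; v_y0 = 9.970 sin 37.6° = 6.083 m/s.
With up positive and y = 0 at the ground: y(t) = 36.0 + (6.083) t − 4.905 t². Setting y = 0 and taking the positive root: t = [6.083 + √(6.083² + 2·9.81·36.0)] / 9.81 = (6.083 + 27.26) / 9.81 = 3.399 s.
Horizontal distance: R = vₓ t = 7.899 × 3.399 = 26.85 m.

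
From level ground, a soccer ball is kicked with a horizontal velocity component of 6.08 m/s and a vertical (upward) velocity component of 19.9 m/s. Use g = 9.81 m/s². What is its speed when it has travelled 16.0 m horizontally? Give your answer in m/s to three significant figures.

8.48 m/s

Time to reach x = 16.0 m: t = x/vₓ = 16.0/6.080 = 2.632 s.
Vertical velocity there: v_y = v_y0 − g t = 19.90 − 9.81 × 2.632 = −5.916 m/s.
Speed: √(vₓ² + v_y²) = √(6.080² + 5.916²) = 8.483 m/s.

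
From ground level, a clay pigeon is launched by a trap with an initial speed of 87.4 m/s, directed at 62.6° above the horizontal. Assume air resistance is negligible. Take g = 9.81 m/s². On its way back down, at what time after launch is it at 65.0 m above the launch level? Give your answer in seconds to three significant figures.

Horizontal component vₓ = 87.40 cos 62.6° = 40.22 m/s; vertical v_y0 = 87.40 sin 62.6° = 77.60 m/s.
Height y(t) = 77.60 t − 4.905 t² = 65.0 gives 4.905 t² − 77.60 t + 65.0 = 0.
Quadratic formula: t = (77.60 ± √4745.7) / 9.81 = (77.60 ± 68.89) / 9.81 → t = 0.8875 s or 14.93 s.
The descending-branch root is 14.93 s.

14.9 s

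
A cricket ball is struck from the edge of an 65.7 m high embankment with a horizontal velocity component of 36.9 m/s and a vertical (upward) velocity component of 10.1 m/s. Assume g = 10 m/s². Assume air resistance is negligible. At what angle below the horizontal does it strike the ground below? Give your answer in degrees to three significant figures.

45.6°

The projectile lands when y = 65.7 + (10.10) t − ½·10.0·t² = 0. Positive root: t = (10.10 + √(10.10² + 2·10.0·65.7)) / 10.0 = (10.10 + 37.63) / 10.0 = 4.773 s.
At impact: v_y = v_y0 − g t = −37.63 m/s; vₓ = 36.90 m/s.
Angle below horizontal: arctan(|v_y|/vₓ) = arctan(37.63/36.90) = 45.56°.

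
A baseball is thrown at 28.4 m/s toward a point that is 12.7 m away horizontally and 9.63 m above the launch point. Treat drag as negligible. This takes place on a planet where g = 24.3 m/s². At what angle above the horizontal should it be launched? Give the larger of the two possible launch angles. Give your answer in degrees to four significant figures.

Trajectory: y = x tanθ − g x² (1 + tan²θ)/(2v₀²). With x = 12.7, y = 9.63, v₀ = 28.4, g = 24.3:
2.430 tan²θ − 12.7 tanθ + (12.06) = 0.
tanθ = [12.7 ± √(12.7² − 4 × 2.430 × (12.06))] / (2 × 2.430) = (12.7 ± 6.640) / 4.859, giving tanθ = 1.247 or 3.980.
θ = 51.28° or 75.90°; the larger is 75.90°.

75.90°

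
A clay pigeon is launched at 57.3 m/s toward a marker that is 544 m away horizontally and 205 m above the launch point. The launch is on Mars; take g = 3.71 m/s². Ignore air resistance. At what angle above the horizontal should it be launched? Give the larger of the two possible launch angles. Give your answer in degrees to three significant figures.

66.3°

Trajectory: y = x tanθ − g x² (1 + tan²θ)/(2v₀²). With x = 544, y = 205, v₀ = 57.3, g = 3.71:
167.2 tan²θ − 544 tanθ + (372.2) = 0.
tanθ = [544 ± √(544² − 4 × 167.2 × (372.2))] / (2 × 167.2) = (544 ± 216.8) / 334.4, giving tanθ = 0.9784 or 2.275.
θ = 44.37° or 66.27°; the larger is 66.27°.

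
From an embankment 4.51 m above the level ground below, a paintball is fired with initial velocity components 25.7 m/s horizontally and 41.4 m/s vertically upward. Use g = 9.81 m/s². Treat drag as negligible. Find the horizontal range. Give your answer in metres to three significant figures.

Vertical motion (up positive, ground at y = 0): 4.905 t² − (41.40) t − 4.51 = 0, so t = (41.40 + √(41.40² + 2·9.81·4.51)) / 9.81 = (41.40 + 42.46) / 9.81 = 8.548 s.
Horizontal distance: R = vₓ t = 25.70 × 8.548 = 219.7 m.

220 m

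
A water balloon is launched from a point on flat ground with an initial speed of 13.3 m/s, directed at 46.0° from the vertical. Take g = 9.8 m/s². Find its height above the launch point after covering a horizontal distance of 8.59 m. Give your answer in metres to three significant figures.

vₓ = 13.30 sin 46.0° = 9.567 m/s; v_y0 = 13.30 cos 46.0° = 9.239 m/s.
Time to reach x = 8.59 m: t = x/vₓ = 8.59/9.567 = 0.8979 s.
Height: y = v_y0 t − ½ g t² = 9.239 × 0.8979 − 4.900 × 0.8979² = 8.295 − 3.950 = 4.345 m.

4.35 m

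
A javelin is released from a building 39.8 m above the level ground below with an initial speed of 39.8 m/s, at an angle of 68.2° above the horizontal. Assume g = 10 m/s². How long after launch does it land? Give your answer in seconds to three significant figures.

Components: vₓ = 39.80 cos 68.2° = 14.78 m/s, v_y0 = 39.80 sin 68.2° = 36.95 m/s.
Vertical motion (up positive, ground at y = 0): 5.000 t² − (36.95) t − 39.8 = 0, so t = (36.95 + √(36.95² + 2·10.0·39.8)) / 10.0 = (36.95 + 46.49) / 10.0 = 8.345 s.

8.34 s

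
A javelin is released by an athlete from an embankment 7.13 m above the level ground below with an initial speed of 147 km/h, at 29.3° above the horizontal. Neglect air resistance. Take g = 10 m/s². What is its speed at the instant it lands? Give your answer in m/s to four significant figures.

42.54 m/s

Convert: 147 km/h = 147/3.6 = 40.83 m/s.
vₓ = 40.83 cos 29.3° = 35.61 m/s; v_y0 = 40.83 sin 29.3° = 19.98 m/s.
Vertical motion (up positive, ground at y = 0): 5.000 t² − (19.98) t − 7.13 = 0, so t = (19.98 + √(19.98² + 2·10.0·7.13)) / 10.0 = (19.98 + 23.28) / 10.0 = 4.326 s.
Vertical velocity at impact: v_y = v_y0 − g t = 19.98 − 10.0 × 4.326 = −23.28 m/s.
Speed: |v| = √(vₓ² + v_y²) = √(35.61² + 23.28²) = 42.54 m/s.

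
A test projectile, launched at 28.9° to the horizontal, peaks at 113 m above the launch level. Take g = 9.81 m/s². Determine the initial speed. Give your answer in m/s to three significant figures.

97.4 m/s

At the peak v_y = 0, so v_y0 = √(2gH) = √(2 × 9.81 × 113) = 47.09 m/s.
v_y0 = v₀ sin θ ⇒ v₀ = 47.09 / sin 28.9° = 97.43 m/s.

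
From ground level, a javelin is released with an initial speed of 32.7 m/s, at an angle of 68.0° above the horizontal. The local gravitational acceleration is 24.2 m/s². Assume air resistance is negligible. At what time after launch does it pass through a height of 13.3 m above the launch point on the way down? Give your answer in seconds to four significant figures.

Horizontal component vₓ = 32.70 cos 68.0° = 12.25 m/s; vertical v_y0 = 32.70 sin 68.0° = 30.32 m/s.
Height y(t) = 30.32 t − 12.10 t² = 13.3 gives 12.10 t² − 30.32 t + 13.3 = 0.
Quadratic formula: t = (30.32 ± √275.52) / 24.2 = (30.32 ± 16.60) / 24.2 → t = 0.5670 s or 1.939 s.
The descending-branch root is 1.939 s.

1.939 s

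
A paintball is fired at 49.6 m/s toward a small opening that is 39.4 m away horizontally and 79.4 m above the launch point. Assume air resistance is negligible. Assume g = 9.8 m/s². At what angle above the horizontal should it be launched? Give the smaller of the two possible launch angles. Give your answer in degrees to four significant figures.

Trajectory: y = x tanθ − g x² (1 + tan²θ)/(2v₀²). With x = 39.4, y = 79.4, v₀ = 49.6, g = 9.80:
3.092 tan²θ − 39.4 tanθ + (82.49) = 0.
tanθ = [39.4 ± √(39.4² − 4 × 3.092 × (82.49))] / (2 × 3.092) = (39.4 ± 23.07) / 6.184, giving tanθ = 2.641 or 10.10.
θ = 69.26° or 84.35°; the smaller is 69.26°.

69.26°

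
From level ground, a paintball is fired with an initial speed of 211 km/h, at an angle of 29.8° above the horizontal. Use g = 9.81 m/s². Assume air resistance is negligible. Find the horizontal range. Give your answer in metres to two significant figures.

300 m

Convert: 211 km/h = 211/3.6 = 58.61 m/s.
Components: vₓ = 58.61 cos 29.8° = 50.86 m/s, v_y0 = 58.61 sin 29.8° = 29.13 m/s.
Time aloft: T = 2 v_y0 / g = 2 × 29.13 / 9.81 = 5.938 s.
Horizontal distance R = vₓ T = 50.86 × 5.938 = 302.0 m.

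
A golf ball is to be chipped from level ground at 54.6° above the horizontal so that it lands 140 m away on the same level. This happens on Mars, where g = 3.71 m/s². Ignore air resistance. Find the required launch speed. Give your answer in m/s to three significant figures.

On level ground R = v₀² sin 2θ / g ⇒ v₀ = √(gR / sin 2θ).
v₀ = √(3.71 × 140 / sin 109.2°) = √(519.4 / 0.9444) = √549.99 = 23.45 m/s.

23.5 m/s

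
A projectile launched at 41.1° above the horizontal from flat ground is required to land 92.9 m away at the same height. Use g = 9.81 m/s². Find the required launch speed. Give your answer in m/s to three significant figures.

From R = (v₀² / g) sin 2θ: v₀ = √(gR / sin 2θ).
v₀ = √(9.81 × 92.9 / sin 82.20°) = √(911.3 / 0.9907) = √919.86 = 30.33 m/s.

30.3 m/s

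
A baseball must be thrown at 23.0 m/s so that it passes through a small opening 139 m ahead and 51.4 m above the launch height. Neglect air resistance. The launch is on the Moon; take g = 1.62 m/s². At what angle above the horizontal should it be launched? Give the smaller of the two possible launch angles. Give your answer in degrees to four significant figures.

Trajectory: y = x tanθ − g x² (1 + tan²θ)/(2v₀²). With x = 139, y = 51.4, v₀ = 23.0, g = 1.62:
29.58 tan²θ − 139 tanθ + (80.98) = 0.
tanθ = [139 ± √(139² − 4 × 29.58 × (80.98))] / (2 × 29.58) = (139 ± 98.68) / 59.17, giving tanθ = 0.6815 or 4.017.
θ = 34.27° or 76.02°; the smaller is 34.27°.

34.27°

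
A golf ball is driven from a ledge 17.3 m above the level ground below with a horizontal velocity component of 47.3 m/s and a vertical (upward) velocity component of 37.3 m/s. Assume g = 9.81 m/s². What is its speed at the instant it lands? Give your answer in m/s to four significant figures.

62.99 m/s

Vertical motion (up positive, ground at y = 0): 4.905 t² − (37.30) t − 17.3 = 0, so t = (37.30 + √(37.30² + 2·9.81·17.3)) / 9.81 = (37.30 + 41.60) / 9.81 = 8.043 s.
Vertical velocity at impact: v_y = v_y0 − g t = 37.30 − 9.81 × 8.043 = −41.60 m/s.
Speed: |v| = √(vₓ² + v_y²) = √(47.30² + 41.60²) = 62.99 m/s.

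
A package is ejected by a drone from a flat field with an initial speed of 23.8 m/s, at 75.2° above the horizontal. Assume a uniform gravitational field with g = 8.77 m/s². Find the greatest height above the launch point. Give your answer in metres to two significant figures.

Horizontal component vₓ = 23.80 cos 75.2° = 6.080 m/s; vertical v_y0 = 23.80 sin 75.2° = 23.01 m/s.
Peak height H = v_y0² / (2g) = 529.48 / 17.54 = 30.19 m.

30 m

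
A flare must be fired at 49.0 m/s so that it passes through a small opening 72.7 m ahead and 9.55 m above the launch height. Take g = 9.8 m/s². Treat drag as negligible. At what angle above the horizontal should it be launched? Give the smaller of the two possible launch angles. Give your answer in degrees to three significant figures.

16.3°

Trajectory: y = x tanθ − g x² (1 + tan²θ)/(2v₀²). With x = 72.7, y = 9.55, v₀ = 49.0, g = 9.80:
10.79 tan²θ − 72.7 tanθ + (20.34) = 0.
tanθ = [72.7 ± √(72.7² − 4 × 10.79 × (20.34))] / (2 × 10.79) = (72.7 ± 66.39) / 21.57, giving tanθ = 0.2924 or 6.448.
θ = 16.30° or 81.18°; the smaller is 16.30°.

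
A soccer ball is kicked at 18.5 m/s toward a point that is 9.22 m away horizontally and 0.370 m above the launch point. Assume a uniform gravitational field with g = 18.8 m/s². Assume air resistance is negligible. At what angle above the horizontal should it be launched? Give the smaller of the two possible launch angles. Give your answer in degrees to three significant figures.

Trajectory: y = x tanθ − g x² (1 + tan²θ)/(2v₀²). With x = 9.22, y = 0.370, v₀ = 18.5, g = 18.8:
2.335 tan²θ − 9.22 tanθ + (2.705) = 0.
tanθ = [9.22 ± √(9.22² − 4 × 2.335 × (2.705))] / (2 × 2.335) = (9.22 ± 7.730) / 4.670, giving tanθ = 0.3192 or 3.630.
θ = 17.70° or 74.60°; the smaller is 17.70°.

17.7°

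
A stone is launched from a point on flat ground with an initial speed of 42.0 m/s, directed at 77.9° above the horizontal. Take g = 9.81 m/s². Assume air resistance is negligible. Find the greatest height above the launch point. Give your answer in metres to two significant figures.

86 m

Resolve: vₓ = 42.00 cos 77.9° = 8.804 m/s and v_y0 = 42.00 sin 77.9° = 41.07 m/s.
Maximum height: H = v_y0² / (2g) = 41.07² / (2 × 9.81) = 85.96 m.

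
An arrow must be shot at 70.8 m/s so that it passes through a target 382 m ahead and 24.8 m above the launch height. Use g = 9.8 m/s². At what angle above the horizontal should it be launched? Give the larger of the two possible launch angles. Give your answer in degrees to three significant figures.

Trajectory: y = x tanθ − g x² (1 + tan²θ)/(2v₀²). With x = 382, y = 24.8, v₀ = 70.8, g = 9.80:
142.6 tan²θ − 382 tanθ + (167.4) = 0.
tanθ = [382 ± √(382² − 4 × 142.6 × (167.4))] / (2 × 142.6) = (382 ± 224.5) / 285.3, giving tanθ = 0.5522 or 2.126.
θ = 28.91° or 64.81°; the larger is 64.81°.

64.8°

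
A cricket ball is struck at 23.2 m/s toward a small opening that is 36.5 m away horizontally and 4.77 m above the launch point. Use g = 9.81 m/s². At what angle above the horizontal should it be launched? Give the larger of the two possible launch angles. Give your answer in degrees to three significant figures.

67.7°

Trajectory: y = x tanθ − g x² (1 + tan²θ)/(2v₀²). With x = 36.5, y = 4.77, v₀ = 23.2, g = 9.81:
12.14 tan²θ − 36.5 tanθ + (16.91) = 0.
tanθ = [36.5 ± √(36.5² − 4 × 12.14 × (16.91))] / (2 × 12.14) = (36.5 ± 22.61) / 24.28, giving tanθ = 0.5722 or 2.434.
θ = 29.78° or 67.67°; the larger is 67.67°.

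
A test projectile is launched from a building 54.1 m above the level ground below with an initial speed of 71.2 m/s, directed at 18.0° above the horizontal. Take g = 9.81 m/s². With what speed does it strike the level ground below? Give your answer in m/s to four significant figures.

Horizontal component vₓ = 71.20 cos 18.0° = 67.72 m/s; vertical v_y0 = 71.20 sin 18.0° = 22.00 m/s.
The projectile lands when y = 54.1 + (22.00) t − ½·9.81·t² = 0. Positive root: t = (22.00 + √(22.00² + 2·9.81·54.1)) / 9.81 = (22.00 + 39.31) / 9.81 = 6.250 s.
Vertical velocity at impact: v_y = v_y0 − g t = 22.00 − 9.81 × 6.250 = −39.31 m/s.
Speed: |v| = √(vₓ² + v_y²) = √(67.72² + 39.31²) = 78.30 m/s.

78.30 m/s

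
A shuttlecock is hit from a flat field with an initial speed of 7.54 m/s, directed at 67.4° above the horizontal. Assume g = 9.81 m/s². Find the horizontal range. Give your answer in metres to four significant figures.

vₓ = 7.540 cos 67.4° = 2.898 m/s; v_y0 = 7.540 sin 67.4° = 6.961 m/s.
Flight time T = 2 v_y0 / g = 1.419 s.
Range: R = vₓ T = 2.898 × 1.419 = 4.112 m.

4.112 m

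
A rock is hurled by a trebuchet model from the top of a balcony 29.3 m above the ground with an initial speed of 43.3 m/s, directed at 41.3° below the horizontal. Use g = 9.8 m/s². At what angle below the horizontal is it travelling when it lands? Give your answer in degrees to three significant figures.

vₓ = 43.30 cos 41.3° = 32.53 m/s; v_y0 = −28.58 m/s (downward).
The projectile lands when y = 29.3 + (−28.58) t − ½·9.80·t² = 0. Positive root: t = (−28.58 + √(28.58² + 2·9.80·29.3)) / 9.80 = (−28.58 + 37.30) / 9.80 = 0.8896 s.
At impact: v_y = v_y0 − g t = −37.30 m/s; vₓ = 32.53 m/s.
Angle below horizontal: arctan(|v_y|/vₓ) = arctan(37.30/32.53) = 48.90°.

48.9°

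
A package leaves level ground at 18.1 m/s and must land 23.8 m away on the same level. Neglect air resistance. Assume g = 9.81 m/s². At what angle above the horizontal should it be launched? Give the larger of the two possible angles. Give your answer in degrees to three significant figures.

Level-ground range R = v₀² sin(2θ)/g ⇒ sin(2θ) = gR/v₀² = 9.81 × 23.8 / 18.1² = 0.7127.
2θ = 45.45° or 180° − 45.45° = 134.5°, so θ = 22.73° or 67.27°.
The larger angle is 67.27°.

67.3°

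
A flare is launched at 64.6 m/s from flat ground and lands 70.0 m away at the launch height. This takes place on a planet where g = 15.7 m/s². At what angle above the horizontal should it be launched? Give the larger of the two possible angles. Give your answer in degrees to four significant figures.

Level-ground range R = v₀² sin(2θ)/g ⇒ sin(2θ) = gR/v₀² = 15.7 × 70.0 / 64.6² = 0.2633.
2θ = 15.27° or 180° − 15.27° = 164.7°, so θ = 7.634° or 82.37°.
The larger angle is 82.37°.

82.37°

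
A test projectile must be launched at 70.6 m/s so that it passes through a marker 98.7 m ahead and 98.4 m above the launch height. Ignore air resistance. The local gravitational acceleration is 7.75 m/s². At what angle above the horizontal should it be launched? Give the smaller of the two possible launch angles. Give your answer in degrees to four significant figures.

49.74°

Trajectory: y = x tanθ − g x² (1 + tan²θ)/(2v₀²). With x = 98.7, y = 98.4, v₀ = 70.6, g = 7.75:
7.573 tan²θ − 98.7 tanθ + (106.0) = 0.
tanθ = [98.7 ± √(98.7² − 4 × 7.573 × (106.0))] / (2 × 7.573) = (98.7 ± 80.82) / 15.15, giving tanθ = 1.181 or 11.85.
θ = 49.74° or 85.18°; the smaller is 49.74°.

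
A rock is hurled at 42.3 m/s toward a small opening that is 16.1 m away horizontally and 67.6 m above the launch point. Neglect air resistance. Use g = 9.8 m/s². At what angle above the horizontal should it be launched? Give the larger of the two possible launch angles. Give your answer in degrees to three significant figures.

Trajectory: y = x tanθ − g x² (1 + tan²θ)/(2v₀²). With x = 16.1, y = 67.6, v₀ = 42.3, g = 9.80:
0.7099 tan²θ − 16.1 tanθ + (68.31) = 0.
tanθ = [16.1 ± √(16.1² − 4 × 0.7099 × (68.31))] / (2 × 0.7099) = (16.1 ± 8.078) / 1.420, giving tanθ = 5.651 or 17.03.
θ = 79.96° or 86.64°; the larger is 86.64°.

86.6°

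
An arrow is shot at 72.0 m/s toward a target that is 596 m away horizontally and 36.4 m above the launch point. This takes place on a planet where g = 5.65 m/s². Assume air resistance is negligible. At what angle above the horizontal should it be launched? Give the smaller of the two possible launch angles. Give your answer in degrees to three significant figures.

Trajectory: y = x tanθ − g x² (1 + tan²θ)/(2v₀²). With x = 596, y = 36.4, v₀ = 72.0, g = 5.65:
193.6 tan²θ − 596 tanθ + (230.0) = 0.
tanθ = [596 ± √(596² − 4 × 193.6 × (230.0))] / (2 × 193.6) = (596 ± 420.9) / 387.1, giving tanθ = 0.4523 or 2.627.
θ = 24.34° or 69.16°; the smaller is 24.34°.

24.3°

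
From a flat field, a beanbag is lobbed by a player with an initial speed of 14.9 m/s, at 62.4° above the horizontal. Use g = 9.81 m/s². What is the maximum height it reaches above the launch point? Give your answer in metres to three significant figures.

8.89 m

Components: vₓ = 14.90 cos 62.4° = 6.903 m/s, v_y0 = 14.90 sin 62.4° = 13.20 m/s.
Maximum height: H = v_y0² / (2g) = 13.20² / (2 × 9.81) = 8.887 m.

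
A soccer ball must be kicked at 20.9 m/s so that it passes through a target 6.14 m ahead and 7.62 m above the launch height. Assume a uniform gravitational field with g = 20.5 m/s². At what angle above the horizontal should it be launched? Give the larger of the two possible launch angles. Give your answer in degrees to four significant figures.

Trajectory: y = x tanθ − g x² (1 + tan²θ)/(2v₀²). With x = 6.14, y = 7.62, v₀ = 20.9, g = 20.5:
0.8846 tan²θ − 6.14 tanθ + (8.505) = 0.
tanθ = [6.14 ± √(6.14² − 4 × 0.8846 × (8.505))] / (2 × 0.8846) = (6.14 ± 2.758) / 1.769, giving tanθ = 1.912 or 5.029.
θ = 62.39° or 78.75°; the larger is 78.75°.

78.75°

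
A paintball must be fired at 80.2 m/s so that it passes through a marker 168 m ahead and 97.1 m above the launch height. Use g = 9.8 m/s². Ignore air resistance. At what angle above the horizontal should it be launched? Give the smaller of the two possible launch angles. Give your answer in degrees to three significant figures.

Trajectory: y = x tanθ − g x² (1 + tan²θ)/(2v₀²). With x = 168, y = 97.1, v₀ = 80.2, g = 9.80:
21.50 tan²θ − 168 tanθ + (118.6) = 0.
tanθ = [168 ± √(168² − 4 × 21.50 × (118.6))] / (2 × 21.50) = (168 ± 134.3) / 43.00, giving tanθ = 0.7848 or 7.029.
θ = 38.12° or 81.90°; the smaller is 38.12°.

38.1°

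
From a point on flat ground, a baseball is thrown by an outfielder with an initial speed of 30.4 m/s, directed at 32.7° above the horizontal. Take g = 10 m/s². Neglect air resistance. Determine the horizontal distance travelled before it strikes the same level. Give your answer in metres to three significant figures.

Resolve: vₓ = 30.40 cos 32.7° = 25.58 m/s and v_y0 = 30.40 sin 32.7° = 16.42 m/s.
Flight time T = 2 v_y0 / g = 3.285 s.
Range: R = vₓ T = 25.58 × 3.285 = 84.03 m.

84.0 m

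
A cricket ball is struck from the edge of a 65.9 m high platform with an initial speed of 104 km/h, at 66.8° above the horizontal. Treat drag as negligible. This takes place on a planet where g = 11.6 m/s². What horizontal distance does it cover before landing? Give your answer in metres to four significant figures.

72.42 m

Convert: 104 km/h = 104/3.6 = 28.89 m/s.
vₓ = 28.89 cos 66.8° = 11.38 m/s; v_y0 = 28.89 sin 66.8° = 26.55 m/s.
With up positive and y = 0 at the ground: y(t) = 65.9 + (26.55) t − 5.800 t². Setting y = 0 and taking the positive root: t = [26.55 + √(26.55² + 2·11.6·65.9)] / 11.6 = (26.55 + 47.26) / 11.6 = 6.364 s.
Horizontal distance: R = vₓ t = 11.38 × 6.364 = 72.42 m.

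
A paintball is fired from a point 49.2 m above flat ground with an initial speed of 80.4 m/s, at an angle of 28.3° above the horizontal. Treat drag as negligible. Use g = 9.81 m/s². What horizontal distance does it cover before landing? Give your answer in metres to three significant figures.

Components: vₓ = 80.40 cos 28.3° = 70.79 m/s, v_y0 = 80.40 sin 28.3° = 38.12 m/s.
The projectile lands when y = 49.2 + (38.12) t − ½·9.81·t² = 0. Positive root: t = (38.12 + √(38.12² + 2·9.81·49.2)) / 9.81 = (38.12 + 49.18) / 9.81 = 8.898 s.
Horizontal distance: R = vₓ t = 70.79 × 8.898 = 629.9 m.

630 m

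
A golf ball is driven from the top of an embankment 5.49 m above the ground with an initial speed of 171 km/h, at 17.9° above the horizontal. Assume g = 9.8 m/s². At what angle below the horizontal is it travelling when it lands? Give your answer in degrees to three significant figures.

Convert: 171 km/h = 171/3.6 = 47.50 m/s.
Components: vₓ = 47.50 cos 17.9° = 45.20 m/s, v_y0 = 47.50 sin 17.9° = 14.60 m/s.
With up positive and y = 0 at the ground: y(t) = 5.49 + (14.60) t − 4.900 t². Setting y = 0 and taking the positive root: t = [14.60 + √(14.60² + 2·9.80·5.49)] / 9.80 = (14.60 + 17.91) / 9.80 = 3.317 s.
At impact: v_y = v_y0 − g t = −17.91 m/s; vₓ = 45.20 m/s.
Angle below horizontal: arctan(|v_y|/vₓ) = arctan(17.91/45.20) = 21.61°.

21.6°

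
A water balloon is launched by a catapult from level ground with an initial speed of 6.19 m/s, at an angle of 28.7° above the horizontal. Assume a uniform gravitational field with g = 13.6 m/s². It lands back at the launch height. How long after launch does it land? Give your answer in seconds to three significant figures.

0.437 s

Horizontal component vₓ = 6.190 cos 28.7° = 5.430 m/s; vertical v_y0 = 6.190 sin 28.7° = 2.973 m/s.
Landing at launch height ⇒ T = 2 v_y0 / g = 2 × 2.973 / 13.6 = 0.4371 s.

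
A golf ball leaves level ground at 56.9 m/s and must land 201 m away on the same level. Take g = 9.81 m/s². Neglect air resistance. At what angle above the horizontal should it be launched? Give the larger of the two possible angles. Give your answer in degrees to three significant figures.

71.2°

R = v₀² sin 2θ / g gives sin 2θ = gR/v₀² = 9.81·201/56.9² = 0.6090.
2θ = 37.52° or 180° − 37.52° = 142.5°, so θ = 18.76° or 71.24°.
The larger angle is 71.24°.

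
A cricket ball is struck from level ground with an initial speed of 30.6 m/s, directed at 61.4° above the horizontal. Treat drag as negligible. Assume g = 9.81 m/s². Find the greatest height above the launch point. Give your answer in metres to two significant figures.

Resolve: vₓ = 30.60 cos 61.4° = 14.65 m/s and v_y0 = 30.60 sin 61.4° = 26.87 m/s.
Maximum height: H = v_y0² / (2g) = 26.87² / (2 × 9.81) = 36.79 m.

37 m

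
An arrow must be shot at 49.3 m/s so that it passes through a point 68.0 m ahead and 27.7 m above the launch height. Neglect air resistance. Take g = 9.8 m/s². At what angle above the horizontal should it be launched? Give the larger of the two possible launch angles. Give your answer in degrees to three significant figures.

81.5°

Trajectory: y = x tanθ − g x² (1 + tan²θ)/(2v₀²). With x = 68.0, y = 27.7, v₀ = 49.3, g = 9.80:
9.322 tan²θ − 68.0 tanθ + (37.02) = 0.
tanθ = [68.0 ± √(68.0² − 4 × 9.322 × (37.02))] / (2 × 9.322) = (68.0 ± 56.95) / 18.64, giving tanθ = 0.5926 or 6.702.
θ = 30.65° or 81.51°; the larger is 81.51°.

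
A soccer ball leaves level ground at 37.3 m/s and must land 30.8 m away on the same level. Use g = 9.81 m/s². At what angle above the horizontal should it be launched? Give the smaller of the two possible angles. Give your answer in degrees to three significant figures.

6.27°

R = v₀² sin 2θ / g gives sin 2θ = gR/v₀² = 9.81·30.8/37.3² = 0.2172.
2θ = 12.54° or 180° − 12.54° = 167.5°, so θ = 6.271° or 83.73°.
The smaller angle is 6.271°.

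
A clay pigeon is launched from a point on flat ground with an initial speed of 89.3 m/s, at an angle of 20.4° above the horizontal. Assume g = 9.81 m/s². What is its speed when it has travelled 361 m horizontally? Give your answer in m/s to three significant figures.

84.4 m/s

Horizontal component vₓ = 89.30 cos 20.4° = 83.70 m/s; vertical v_y0 = 89.30 sin 20.4° = 31.13 m/s.
Time to reach x = 361 m: t = x/vₓ = 361/83.70 = 4.313 s.
Vertical velocity there: v_y = v_y0 − g t = 31.13 − 9.81 × 4.313 = −11.18 m/s.
Speed: √(vₓ² + v_y²) = √(83.70² + 11.18²) = 84.44 m/s.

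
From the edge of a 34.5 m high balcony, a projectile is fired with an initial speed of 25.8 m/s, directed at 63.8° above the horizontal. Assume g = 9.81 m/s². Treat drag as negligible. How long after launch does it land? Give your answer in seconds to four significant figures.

5.910 s

Resolve: vₓ = 25.80 cos 63.8° = 11.39 m/s and v_y0 = 25.80 sin 63.8° = 23.15 m/s.
The projectile lands when y = 34.5 + (23.15) t − ½·9.81·t² = 0. Positive root: t = (23.15 + √(23.15² + 2·9.81·34.5)) / 9.81 = (23.15 + 34.82) / 9.81 = 5.910 s.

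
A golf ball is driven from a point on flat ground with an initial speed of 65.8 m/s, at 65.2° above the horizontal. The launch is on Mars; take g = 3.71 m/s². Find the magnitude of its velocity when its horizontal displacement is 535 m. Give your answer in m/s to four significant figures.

30.17 m/s

Components: vₓ = 65.80 cos 65.2° = 27.60 m/s, v_y0 = 65.80 sin 65.2° = 59.73 m/s.
Time to reach x = 535 m: t = x/vₓ = 535/27.60 = 19.38 s.
Vertical velocity there: v_y = v_y0 − g t = 59.73 − 3.71 × 19.38 = −12.18 m/s.
Speed: √(vₓ² + v_y²) = √(27.60² + 12.18²) = 30.17 m/s.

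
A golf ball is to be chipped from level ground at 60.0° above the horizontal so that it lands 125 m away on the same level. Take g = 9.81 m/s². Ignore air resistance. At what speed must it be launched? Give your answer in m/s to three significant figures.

Level-ground range: R = v₀² sin(2θ)/g, so v₀ = √(gR / sin 2θ).
v₀ = √(9.81 × 125 / sin 120.0°) = √(1226 / 0.8660) = √1416.0 = 37.63 m/s.

37.6 m/s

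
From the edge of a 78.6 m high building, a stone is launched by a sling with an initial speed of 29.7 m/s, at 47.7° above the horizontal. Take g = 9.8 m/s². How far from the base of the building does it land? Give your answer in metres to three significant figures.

Components: vₓ = 29.70 cos 47.7° = 19.99 m/s, v_y0 = 29.70 sin 47.7° = 21.97 m/s.
The projectile lands when y = 78.6 + (21.97) t − ½·9.80·t² = 0. Positive root: t = (21.97 + √(21.97² + 2·9.80·78.6)) / 9.80 = (21.97 + 44.98) / 9.80 = 6.831 s.
Horizontal distance: R = vₓ t = 19.99 × 6.831 = 136.5 m.

137 m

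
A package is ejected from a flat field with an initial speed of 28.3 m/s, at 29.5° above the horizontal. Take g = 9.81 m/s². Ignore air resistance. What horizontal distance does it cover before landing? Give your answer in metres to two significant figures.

vₓ = 28.30 cos 29.5° = 24.63 m/s; v_y0 = 28.30 sin 29.5° = 13.94 m/s.
Time aloft: T = 2 v_y0 / g = 2 × 13.94 / 9.81 = 2.841 s.
Range: R = vₓ T = 24.63 × 2.841 = 69.98 m.

70 m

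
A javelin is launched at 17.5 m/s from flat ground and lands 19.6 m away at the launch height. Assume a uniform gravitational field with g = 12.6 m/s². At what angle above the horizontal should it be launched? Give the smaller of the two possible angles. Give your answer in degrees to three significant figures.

26.9°

R = v₀² sin 2θ / g gives sin 2θ = gR/v₀² = 12.6·19.6/17.5² = 0.8064.
2θ = 53.75° or 180° − 53.75° = 126.3°, so θ = 26.87° or 63.13°.
The smaller angle is 26.87°.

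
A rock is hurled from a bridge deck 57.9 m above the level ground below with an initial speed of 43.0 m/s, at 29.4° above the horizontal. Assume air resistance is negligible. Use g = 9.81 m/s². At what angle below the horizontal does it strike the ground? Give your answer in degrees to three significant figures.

46.7°

Resolve: vₓ = 43.00 cos 29.4° = 37.46 m/s and v_y0 = 43.00 sin 29.4° = 21.11 m/s.
The projectile lands when y = 57.9 + (21.11) t − ½·9.81·t² = 0. Positive root: t = (21.11 + √(21.11² + 2·9.81·57.9)) / 9.81 = (21.11 + 39.77) / 9.81 = 6.206 s.
At impact: v_y = v_y0 − g t = −39.77 m/s; vₓ = 37.46 m/s.
Angle below horizontal: arctan(|v_y|/vₓ) = arctan(39.77/37.46) = 46.71°.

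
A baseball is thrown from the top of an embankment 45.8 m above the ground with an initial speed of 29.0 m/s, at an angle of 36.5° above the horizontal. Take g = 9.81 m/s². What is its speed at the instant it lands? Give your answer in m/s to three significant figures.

41.7 m/s

Horizontal component vₓ = 29.00 cos 36.5° = 23.31 m/s; vertical v_y0 = 29.00 sin 36.5° = 17.25 m/s.
Vertical motion (up positive, ground at y = 0): 4.905 t² − (17.25) t − 45.8 = 0, so t = (17.25 + √(17.25² + 2·9.81·45.8)) / 9.81 = (17.25 + 34.59) / 9.81 = 5.284 s.
Vertical velocity at impact: v_y = v_y0 − g t = 17.25 − 9.81 × 5.284 = −34.59 m/s.
Speed: |v| = √(vₓ² + v_y²) = √(23.31² + 34.59²) = 41.71 m/s.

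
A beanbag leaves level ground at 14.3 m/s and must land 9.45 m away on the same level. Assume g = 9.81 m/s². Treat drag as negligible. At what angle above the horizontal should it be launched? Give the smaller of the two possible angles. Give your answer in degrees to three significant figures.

R = v₀² sin 2θ / g gives sin 2θ = gR/v₀² = 9.81·9.45/14.3² = 0.4533.
2θ = 26.96° or 180° − 26.96° = 153.0°, so θ = 13.48° or 76.52°.
The smaller angle is 13.48°.

13.5°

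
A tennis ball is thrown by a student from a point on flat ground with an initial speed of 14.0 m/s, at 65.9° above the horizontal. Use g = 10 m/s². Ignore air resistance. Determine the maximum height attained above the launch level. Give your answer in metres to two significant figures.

Resolve: vₓ = 14.00 cos 65.9° = 5.717 m/s and v_y0 = 14.00 sin 65.9° = 12.78 m/s.
Peak height H = v_y0² / (2g) = 163.32 / 20.00 = 8.166 m.

8.2 m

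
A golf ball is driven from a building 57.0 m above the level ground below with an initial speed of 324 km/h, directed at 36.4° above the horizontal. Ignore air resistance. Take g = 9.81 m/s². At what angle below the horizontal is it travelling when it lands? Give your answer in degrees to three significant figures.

41.0°

Convert: 324 km/h = 324/3.6 = 90.00 m/s.
Horizontal component vₓ = 90.00 cos 36.4° = 72.44 m/s; vertical v_y0 = 90.00 sin 36.4° = 53.41 m/s.
Vertical motion (up positive, ground at y = 0): 4.905 t² − (53.41) t − 57.0 = 0, so t = (53.41 + √(53.41² + 2·9.81·57.0)) / 9.81 = (53.41 + 63.01) / 9.81 = 11.87 s.
At impact: v_y = v_y0 − g t = −63.01 m/s; vₓ = 72.44 m/s.
Angle below horizontal: arctan(|v_y|/vₓ) = arctan(63.01/72.44) = 41.02°.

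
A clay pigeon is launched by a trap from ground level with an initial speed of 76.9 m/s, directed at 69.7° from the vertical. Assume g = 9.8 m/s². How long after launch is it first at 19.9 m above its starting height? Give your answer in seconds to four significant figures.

vₓ = 76.90 sin 69.7° = 72.12 m/s; v_y0 = 76.90 cos 69.7° = 26.68 m/s.
Require v_y0 t − ½ g t² = 19.9, i.e. 4.900 t² − 26.68 t + 19.9 = 0.
Quadratic formula: t = (26.68 ± √321.75) / 9.80 = (26.68 ± 17.94) / 9.80 → t = 0.8920 s or 4.553 s.
The first (ascending) time is 0.8920 s.

0.8920 s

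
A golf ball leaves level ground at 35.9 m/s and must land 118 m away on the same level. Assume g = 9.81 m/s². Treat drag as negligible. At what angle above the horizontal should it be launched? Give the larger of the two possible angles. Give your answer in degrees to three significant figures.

58.0°

R = v₀² sin 2θ / g gives sin 2θ = gR/v₀² = 9.81·118/35.9² = 0.8982.
2θ = 63.92° or 180° − 63.92° = 116.1°, so θ = 31.96° or 58.04°.
The larger angle is 58.04°.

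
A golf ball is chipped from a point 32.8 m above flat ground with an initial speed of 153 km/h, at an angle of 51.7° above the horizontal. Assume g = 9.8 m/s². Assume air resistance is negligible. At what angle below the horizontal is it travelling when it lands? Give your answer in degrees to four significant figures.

57.84°

Convert: 153 km/h = 153/3.6 = 42.50 m/s.
vₓ = 42.50 cos 51.7° = 26.34 m/s; v_y0 = 42.50 sin 51.7° = 33.35 m/s.
Vertical motion (up positive, ground at y = 0): 4.900 t² − (33.35) t − 32.8 = 0, so t = (33.35 + √(33.35² + 2·9.80·32.8)) / 9.80 = (33.35 + 41.90) / 9.80 = 7.679 s.
At impact: v_y = v_y0 − g t = −41.90 m/s; vₓ = 26.34 m/s.
Angle below horizontal: arctan(|v_y|/vₓ) = arctan(41.90/26.34) = 57.84°.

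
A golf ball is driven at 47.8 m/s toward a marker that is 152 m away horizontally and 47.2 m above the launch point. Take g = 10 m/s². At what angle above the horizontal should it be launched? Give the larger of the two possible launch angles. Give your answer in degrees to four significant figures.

64.26°

Trajectory: y = x tanθ − g x² (1 + tan²θ)/(2v₀²). With x = 152, y = 47.2, v₀ = 47.8, g = 10.0:
50.56 tan²θ − 152 tanθ + (97.76) = 0.
tanθ = [152 ± √(152² − 4 × 50.56 × (97.76))] / (2 × 50.56) = (152 ± 57.74) / 101.1, giving tanθ = 0.9322 or 2.074.
θ = 42.99° or 64.26°; the larger is 64.26°.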